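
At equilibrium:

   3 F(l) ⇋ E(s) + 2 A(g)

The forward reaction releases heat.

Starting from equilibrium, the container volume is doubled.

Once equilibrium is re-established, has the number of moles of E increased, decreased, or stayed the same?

increases

Gas moles: reactants 0, products 2 (Δn_gas = +2). Expansion shifts the system toward the side with more moles of gas — to the right.
The net shift is to the right. E is a product, so its amount increases.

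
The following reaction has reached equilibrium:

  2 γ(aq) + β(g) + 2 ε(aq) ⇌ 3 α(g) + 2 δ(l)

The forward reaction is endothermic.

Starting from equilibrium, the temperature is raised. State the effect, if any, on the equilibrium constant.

K depends on temperature via the van 't Hoff relation. The forward reaction is endothermic, so raising T increases K.

increases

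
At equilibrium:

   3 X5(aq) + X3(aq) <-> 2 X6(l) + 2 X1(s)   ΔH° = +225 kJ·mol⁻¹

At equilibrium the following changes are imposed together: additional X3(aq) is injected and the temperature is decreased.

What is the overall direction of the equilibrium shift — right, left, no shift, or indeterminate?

Adding X3 (aq), a reactant, drives the reaction to the right.
The forward reaction is endothermic. Lowering T favours the exothermic direction — shift to the left.
The individual effects push in opposite directions; without quantitative information the net direction cannot be determined.

cannot be determined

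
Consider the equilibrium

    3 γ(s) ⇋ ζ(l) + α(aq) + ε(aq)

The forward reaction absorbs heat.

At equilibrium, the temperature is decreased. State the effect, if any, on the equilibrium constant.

decreases

K depends on temperature via the van 't Hoff relation. The forward reaction is endothermic, so lowering T decreases K.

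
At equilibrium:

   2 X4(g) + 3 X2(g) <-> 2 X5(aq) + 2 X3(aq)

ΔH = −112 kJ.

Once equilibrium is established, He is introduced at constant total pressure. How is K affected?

The equilibrium constant depends only on temperature. This perturbation may move the position of equilibrium, but since T is unchanged, K itself is unchanged.

unchanged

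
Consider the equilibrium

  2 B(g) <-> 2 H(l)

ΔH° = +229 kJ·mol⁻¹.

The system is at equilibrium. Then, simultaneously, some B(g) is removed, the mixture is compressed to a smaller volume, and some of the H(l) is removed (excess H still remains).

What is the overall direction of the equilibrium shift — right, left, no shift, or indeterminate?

Removing B (g), a reactant, drives the reaction to the left.
Gas moles: reactants 2, products 0 (Δn_gas = -2). Compression shifts the system toward the side with fewer moles of gas — to the right.
H is a pure liquid; its activity is 1 regardless of amount, so Q is unaffected — no shift from this change.
The individual effects push in opposite directions; without quantitative information the net direction cannot be determined.

cannot be determined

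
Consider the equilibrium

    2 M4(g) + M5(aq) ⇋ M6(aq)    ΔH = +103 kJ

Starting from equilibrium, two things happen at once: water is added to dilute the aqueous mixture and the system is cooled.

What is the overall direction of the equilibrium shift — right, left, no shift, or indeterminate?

Dilution scales every aqueous concentration by the same factor. Δn_aq = 1 − 1 = 0, so Q is unchanged — no shift.
The forward reaction is endothermic. Lowering T favours the exothermic direction — shift to the left.
Only the nonzero effect(s) matter; the net shift is to the left.

left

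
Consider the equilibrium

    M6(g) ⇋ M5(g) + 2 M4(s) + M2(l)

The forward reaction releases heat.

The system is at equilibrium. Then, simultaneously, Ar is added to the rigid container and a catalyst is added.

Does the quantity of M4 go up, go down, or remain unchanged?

At constant volume, adding an inert gas leaves every reacting species' partial pressure unchanged, so Q is unchanged — no shift from this change.
A catalyst speeds both forward and reverse rates equally; it changes neither Q nor K — no shift from this change.
No net shift occurs, so the amount of M4 is unchanged.

unchanged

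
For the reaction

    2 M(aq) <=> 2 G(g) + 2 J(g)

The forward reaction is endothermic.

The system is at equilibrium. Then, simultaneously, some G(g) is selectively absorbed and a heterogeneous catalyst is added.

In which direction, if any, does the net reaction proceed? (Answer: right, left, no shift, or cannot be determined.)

Removing G (g), a product, drives the reaction to the right.
A catalyst speeds both forward and reverse rates equally; it changes neither Q nor K — no shift from this change.
Only the nonzero effect(s) matter; the net shift is to the right.

right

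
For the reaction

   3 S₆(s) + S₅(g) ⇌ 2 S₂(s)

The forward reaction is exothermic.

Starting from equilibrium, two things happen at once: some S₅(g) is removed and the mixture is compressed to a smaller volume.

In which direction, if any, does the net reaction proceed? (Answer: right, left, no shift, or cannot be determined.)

Removing S₅ (g), a reactant, drives the reaction to the left.
Gas moles: reactants 1, products 0 (Δn_gas = -1). Compression shifts the system toward the side with fewer moles of gas — to the right.
The individual effects push in opposite directions; without quantitative information the net direction cannot be determined.

cannot be determined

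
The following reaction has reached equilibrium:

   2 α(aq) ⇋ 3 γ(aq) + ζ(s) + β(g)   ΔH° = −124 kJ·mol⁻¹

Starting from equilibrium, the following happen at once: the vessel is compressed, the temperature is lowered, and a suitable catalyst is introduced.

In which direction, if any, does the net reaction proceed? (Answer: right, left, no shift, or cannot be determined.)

cannot be determined

Gas moles: reactants 0, products 1 (Δn_gas = +1). Compression shifts the system toward the side with fewer moles of gas — to the left.
The forward reaction is exothermic. Lowering T favours the exothermic direction — shift to the right.
A catalyst speeds both forward and reverse rates equally; it changes neither Q nor K — no shift from this change.
The individual effects push in opposite directions; without quantitative information the net direction cannot be determined.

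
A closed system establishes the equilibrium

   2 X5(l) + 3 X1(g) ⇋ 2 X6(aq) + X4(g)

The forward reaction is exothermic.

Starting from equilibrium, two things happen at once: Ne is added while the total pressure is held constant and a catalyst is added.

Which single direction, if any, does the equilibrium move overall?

Adding inert gas at constant total pressure expands the volume and lowers every reacting partial pressure. With Δn_gas = 1 − 3 = -2, Q moves away from K toward the side with fewer gas moles, so the system shifts toward the side with more gas moles — to the left.
A catalyst speeds both forward and reverse rates equally; it changes neither Q nor K — no shift from this change.
Only the nonzero effect(s) matter; the net shift is to the left.

left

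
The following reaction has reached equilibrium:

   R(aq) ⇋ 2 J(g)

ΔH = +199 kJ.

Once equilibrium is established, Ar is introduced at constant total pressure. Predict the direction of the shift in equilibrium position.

Adding inert gas at constant total pressure expands the volume and lowers every reacting partial pressure. With Δn_gas = 2 − 0 = +2, Q moves away from K toward the side with fewer gas moles, so the system shifts toward the side with more gas moles — to the right.

right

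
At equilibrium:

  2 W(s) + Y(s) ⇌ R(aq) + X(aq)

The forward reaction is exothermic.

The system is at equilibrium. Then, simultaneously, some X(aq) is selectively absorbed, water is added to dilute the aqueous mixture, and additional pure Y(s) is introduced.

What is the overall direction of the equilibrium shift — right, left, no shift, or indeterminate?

Removing X (aq), a product, drives the reaction to the right.
Dilution lowers every aqueous concentration by the same factor. Δn_aq = 2 − 0 = +2, so the system shifts toward the side with more dissolved moles — to the right.
Y is a pure solid; its activity is 1 regardless of amount, so Q is unaffected — no shift from this change.
Only the nonzero effect(s) matter; the net shift is to the right.

right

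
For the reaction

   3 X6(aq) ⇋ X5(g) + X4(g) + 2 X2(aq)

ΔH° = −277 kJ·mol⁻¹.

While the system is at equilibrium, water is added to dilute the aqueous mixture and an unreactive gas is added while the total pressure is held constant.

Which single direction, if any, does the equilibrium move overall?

cannot be determined

Dilution lowers every aqueous concentration by the same factor. Δn_aq = 2 − 3 = -1, so the system shifts toward the side with more dissolved moles — to the left.
Adding inert gas at constant total pressure expands the volume and lowers every reacting partial pressure. With Δn_gas = 2 − 0 = +2, Q moves away from K toward the side with fewer gas moles, so the system shifts toward the side with more gas moles — to the right.
The individual effects push in opposite directions; without quantitative information the net direction cannot be determined.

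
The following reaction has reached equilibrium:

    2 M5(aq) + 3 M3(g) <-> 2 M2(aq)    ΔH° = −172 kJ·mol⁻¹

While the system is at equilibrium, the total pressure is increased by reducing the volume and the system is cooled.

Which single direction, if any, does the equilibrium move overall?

right

Gas moles: reactants 3, products 0 (Δn_gas = -3). Compression shifts the system toward the side with fewer moles of gas — to the right.
The forward reaction is exothermic. Lowering T favours the exothermic direction — shift to the right.
All effects act in the same direction — net shift to the right.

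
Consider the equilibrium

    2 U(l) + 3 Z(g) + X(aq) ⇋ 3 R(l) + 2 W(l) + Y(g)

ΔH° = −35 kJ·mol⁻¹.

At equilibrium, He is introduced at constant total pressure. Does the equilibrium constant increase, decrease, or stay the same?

The equilibrium constant depends only on temperature. This perturbation may move the position of equilibrium, but since T is unchanged, K itself is unchanged.

unchanged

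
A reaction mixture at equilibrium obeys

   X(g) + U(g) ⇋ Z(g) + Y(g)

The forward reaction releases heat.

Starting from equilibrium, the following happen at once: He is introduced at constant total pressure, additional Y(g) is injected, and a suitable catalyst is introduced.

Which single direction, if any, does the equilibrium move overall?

left

Adding inert gas at constant total pressure expands the volume, scaling every reacting partial pressure by the same factor. Δn_gas = 2 − 2 = 0, so Q is unchanged — no shift.
Adding Y (g), a product, drives the reaction to the left.
A catalyst speeds both forward and reverse rates equally; it changes neither Q nor K — no shift from this change.
Only the nonzero effect(s) matter; the net shift is to the left.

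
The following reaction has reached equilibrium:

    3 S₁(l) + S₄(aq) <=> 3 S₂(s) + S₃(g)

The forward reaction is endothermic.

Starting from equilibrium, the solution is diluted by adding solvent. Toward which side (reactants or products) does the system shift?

left

Dilution lowers every aqueous concentration by the same factor. Δn_aq = 0 − 1 = -1, so the system shifts toward the side with more dissolved moles — to the left.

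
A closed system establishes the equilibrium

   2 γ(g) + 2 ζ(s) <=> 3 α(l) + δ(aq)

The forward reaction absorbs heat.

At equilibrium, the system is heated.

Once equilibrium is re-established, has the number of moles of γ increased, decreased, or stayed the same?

decreases

The forward reaction is endothermic. Raising T favours the endothermic direction — shift to the right.
The net shift is to the right. γ is a reactant, so its amount decreases.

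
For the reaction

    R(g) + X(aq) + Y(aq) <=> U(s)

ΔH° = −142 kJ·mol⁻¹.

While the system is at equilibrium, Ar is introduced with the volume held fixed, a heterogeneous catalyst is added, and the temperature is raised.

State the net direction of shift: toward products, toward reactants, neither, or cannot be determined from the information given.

At constant volume, adding an inert gas leaves every reacting species' partial pressure unchanged, so Q is unchanged — no shift from this change.
A catalyst speeds both forward and reverse rates equally; it changes neither Q nor K — no shift from this change.
The forward reaction is exothermic. Raising T favours the endothermic direction — shift to the left.
Only the nonzero effect(s) matter; the net shift is to the left.

left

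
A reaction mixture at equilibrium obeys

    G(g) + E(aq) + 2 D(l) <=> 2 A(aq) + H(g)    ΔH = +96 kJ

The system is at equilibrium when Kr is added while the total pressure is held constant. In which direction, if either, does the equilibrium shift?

Adding inert gas at constant total pressure expands the volume, scaling every reacting partial pressure by the same factor. Δn_gas = 1 − 1 = 0, so Q is unchanged — no shift.

no shift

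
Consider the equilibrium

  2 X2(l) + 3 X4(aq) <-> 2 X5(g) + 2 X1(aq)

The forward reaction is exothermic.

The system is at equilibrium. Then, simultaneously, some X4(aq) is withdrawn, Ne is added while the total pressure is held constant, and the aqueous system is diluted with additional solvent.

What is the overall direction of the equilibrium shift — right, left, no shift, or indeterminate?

cannot be determined

Removing X4 (aq), a reactant, drives the reaction to the left.
Adding inert gas at constant total pressure expands the volume and lowers every reacting partial pressure. With Δn_gas = 2 − 0 = +2, Q moves away from K toward the side with fewer gas moles, so the system shifts toward the side with more gas moles — to the right.
Dilution lowers every aqueous concentration by the same factor. Δn_aq = 2 − 3 = -1, so the system shifts toward the side with more dissolved moles — to the left.
The individual effects push in opposite directions; without quantitative information the net direction cannot be determined.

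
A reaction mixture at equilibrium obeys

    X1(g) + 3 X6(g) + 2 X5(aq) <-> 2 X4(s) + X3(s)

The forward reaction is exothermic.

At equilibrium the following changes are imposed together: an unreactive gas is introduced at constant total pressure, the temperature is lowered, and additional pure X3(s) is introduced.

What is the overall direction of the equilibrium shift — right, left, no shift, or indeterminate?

Adding inert gas at constant total pressure expands the volume and lowers every reacting partial pressure. With Δn_gas = 0 − 4 = -4, Q moves away from K toward the side with fewer gas moles, so the system shifts toward the side with more gas moles — to the left.
The forward reaction is exothermic. Lowering T favours the exothermic direction — shift to the right.
X3 is a pure solid; its activity is 1 regardless of amount, so Q is unaffected — no shift from this change.
The individual effects push in opposite directions; without quantitative information the net direction cannot be determined.

cannot be determined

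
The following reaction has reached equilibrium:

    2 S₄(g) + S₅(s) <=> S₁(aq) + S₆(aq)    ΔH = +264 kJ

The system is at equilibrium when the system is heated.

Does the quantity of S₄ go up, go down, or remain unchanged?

decreases

The forward reaction is endothermic. Raising T favours the endothermic direction — shift to the right.
The net shift is to the right. S₄ is a reactant, so its amount decreases.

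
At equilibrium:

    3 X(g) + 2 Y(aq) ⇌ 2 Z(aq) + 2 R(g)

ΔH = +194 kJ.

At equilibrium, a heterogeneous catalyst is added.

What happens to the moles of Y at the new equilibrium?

A catalyst speeds both forward and reverse rates equally; it changes neither Q nor K — no shift from this change.
No net shift occurs, so the amount of Y is unchanged.

unchanged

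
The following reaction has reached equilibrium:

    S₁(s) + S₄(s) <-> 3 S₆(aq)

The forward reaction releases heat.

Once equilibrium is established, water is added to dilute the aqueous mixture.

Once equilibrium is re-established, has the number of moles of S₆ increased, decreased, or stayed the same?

increases

Dilution lowers every aqueous concentration by the same factor. Δn_aq = 3 − 0 = +3, so the system shifts toward the side with more dissolved moles — to the right.
The net shift is to the right. S₆ is a product, so its amount increases.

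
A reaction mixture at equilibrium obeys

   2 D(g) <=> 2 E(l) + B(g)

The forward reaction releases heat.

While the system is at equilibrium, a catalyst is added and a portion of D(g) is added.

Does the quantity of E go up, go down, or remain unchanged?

A catalyst speeds both forward and reverse rates equally; it changes neither Q nor K — no shift from this change.
Adding D (g), a reactant, drives the reaction to the right.
The net shift is to the right. E is a product, so its amount increases.

increases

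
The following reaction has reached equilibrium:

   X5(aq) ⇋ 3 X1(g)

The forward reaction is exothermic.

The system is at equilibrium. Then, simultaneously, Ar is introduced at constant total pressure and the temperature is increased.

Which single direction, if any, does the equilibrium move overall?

cannot be determined

Adding inert gas at constant total pressure expands the volume and lowers every reacting partial pressure. With Δn_gas = 3 − 0 = +3, Q moves away from K toward the side with fewer gas moles, so the system shifts toward the side with more gas moles — to the right.
The forward reaction is exothermic. Raising T favours the endothermic direction — shift to the left.
The individual effects push in opposite directions; without quantitative information the net direction cannot be determined.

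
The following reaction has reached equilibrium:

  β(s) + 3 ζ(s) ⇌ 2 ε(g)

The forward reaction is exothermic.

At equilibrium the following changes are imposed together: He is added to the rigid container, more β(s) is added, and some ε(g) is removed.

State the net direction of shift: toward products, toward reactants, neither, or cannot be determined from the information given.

At constant volume, adding an inert gas leaves every reacting species' partial pressure unchanged, so Q is unchanged — no shift from this change.
β is a pure solid; its activity is 1 regardless of amount, so Q is unaffected — no shift from this change.
Removing ε (g), a product, drives the reaction to the right.
Only the nonzero effect(s) matter; the net shift is to the right.

right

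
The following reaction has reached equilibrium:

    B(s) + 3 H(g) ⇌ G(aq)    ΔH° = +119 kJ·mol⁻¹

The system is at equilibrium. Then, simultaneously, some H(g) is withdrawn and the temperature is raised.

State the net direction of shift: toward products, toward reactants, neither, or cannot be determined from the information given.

cannot be determined

Removing H (g), a reactant, drives the reaction to the left.
The forward reaction is endothermic. Raising T favours the endothermic direction — shift to the right.
The individual effects push in opposite directions; without quantitative information the net direction cannot be determined.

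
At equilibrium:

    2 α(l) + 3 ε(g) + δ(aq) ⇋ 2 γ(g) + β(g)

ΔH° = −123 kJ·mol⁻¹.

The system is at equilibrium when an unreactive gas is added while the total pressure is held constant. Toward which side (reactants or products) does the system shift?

Adding inert gas at constant total pressure expands the volume, scaling every reacting partial pressure by the same factor. Δn_gas = 3 − 3 = 0, so Q is unchanged — no shift.

no shift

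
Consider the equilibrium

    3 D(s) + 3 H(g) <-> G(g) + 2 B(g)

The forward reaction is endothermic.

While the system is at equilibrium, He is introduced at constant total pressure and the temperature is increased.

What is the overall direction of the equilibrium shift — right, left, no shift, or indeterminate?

right

Adding inert gas at constant total pressure expands the volume, scaling every reacting partial pressure by the same factor. Δn_gas = 3 − 3 = 0, so Q is unchanged — no shift.
The forward reaction is endothermic. Raising T favours the endothermic direction — shift to the right.
Only the nonzero effect(s) matter; the net shift is to the right.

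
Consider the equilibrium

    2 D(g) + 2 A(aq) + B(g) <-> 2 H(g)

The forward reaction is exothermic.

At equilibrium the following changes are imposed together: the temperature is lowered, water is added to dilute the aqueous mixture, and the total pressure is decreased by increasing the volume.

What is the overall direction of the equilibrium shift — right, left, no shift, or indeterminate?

The forward reaction is exothermic. Lowering T favours the exothermic direction — shift to the right.
Dilution lowers every aqueous concentration by the same factor. Δn_aq = 0 − 2 = -2, so the system shifts toward the side with more dissolved moles — to the left.
Gas moles: reactants 3, products 2 (Δn_gas = -1). Expansion shifts the system toward the side with more moles of gas — to the left.
The individual effects push in opposite directions; without quantitative information the net direction cannot be determined.

cannot be determined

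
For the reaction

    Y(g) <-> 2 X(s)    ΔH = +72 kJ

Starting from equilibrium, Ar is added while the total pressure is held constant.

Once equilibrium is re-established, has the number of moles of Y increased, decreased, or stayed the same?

Adding inert gas at constant total pressure expands the volume and lowers every reacting partial pressure. With Δn_gas = 0 − 1 = -1, Q moves away from K toward the side with fewer gas moles, so the system shifts toward the side with more gas moles — to the left.
The net shift is to the left. Y is a reactant, so its amount increases.

increases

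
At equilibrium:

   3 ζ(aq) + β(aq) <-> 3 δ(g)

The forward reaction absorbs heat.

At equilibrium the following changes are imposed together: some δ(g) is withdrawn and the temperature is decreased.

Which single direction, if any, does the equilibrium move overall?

cannot be determined

Removing δ (g), a product, drives the reaction to the right.
The forward reaction is endothermic. Lowering T favours the exothermic direction — shift to the left.
The individual effects push in opposite directions; without quantitative information the net direction cannot be determined.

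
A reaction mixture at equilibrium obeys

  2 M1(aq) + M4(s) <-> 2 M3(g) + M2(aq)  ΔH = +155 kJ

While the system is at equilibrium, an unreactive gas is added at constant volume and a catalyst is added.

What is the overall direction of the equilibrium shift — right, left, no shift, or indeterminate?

no shift

At constant volume, adding an inert gas leaves every reacting species' partial pressure unchanged, so Q is unchanged — no shift from this change.
A catalyst speeds both forward and reverse rates equally; it changes neither Q nor K — no shift from this change.
None of the changes alters Q relative to K, so there is no net shift.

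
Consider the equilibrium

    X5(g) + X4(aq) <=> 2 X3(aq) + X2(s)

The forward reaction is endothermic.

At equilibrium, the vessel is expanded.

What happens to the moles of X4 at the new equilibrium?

increases

Gas moles: reactants 1, products 0 (Δn_gas = -1). Expansion shifts the system toward the side with more moles of gas — to the left.
The net shift is to the left. X4 is a reactant, so its amount increases.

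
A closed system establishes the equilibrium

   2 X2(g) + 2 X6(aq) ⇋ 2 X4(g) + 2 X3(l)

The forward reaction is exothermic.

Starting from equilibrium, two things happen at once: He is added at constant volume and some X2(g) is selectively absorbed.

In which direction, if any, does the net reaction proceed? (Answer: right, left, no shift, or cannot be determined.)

left

At constant volume, adding an inert gas leaves every reacting species' partial pressure unchanged, so Q is unchanged — no shift from this change.
Removing X2 (g), a reactant, drives the reaction to the left.
Only the nonzero effect(s) matter; the net shift is to the left.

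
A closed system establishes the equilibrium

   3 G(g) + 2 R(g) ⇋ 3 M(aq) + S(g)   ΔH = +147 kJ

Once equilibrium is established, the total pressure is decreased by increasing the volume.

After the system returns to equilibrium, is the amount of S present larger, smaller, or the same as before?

decreases

Gas moles: reactants 5, products 1 (Δn_gas = -4). Expansion shifts the system toward the side with more moles of gas — to the left.
The net shift is to the left. S is a product, so its amount decreases.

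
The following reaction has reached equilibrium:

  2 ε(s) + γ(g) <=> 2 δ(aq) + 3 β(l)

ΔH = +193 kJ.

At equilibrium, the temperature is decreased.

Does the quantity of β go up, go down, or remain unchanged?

decreases

The forward reaction is endothermic. Lowering T favours the exothermic direction — shift to the left.
The net shift is to the left. β is a product, so its amount decreases.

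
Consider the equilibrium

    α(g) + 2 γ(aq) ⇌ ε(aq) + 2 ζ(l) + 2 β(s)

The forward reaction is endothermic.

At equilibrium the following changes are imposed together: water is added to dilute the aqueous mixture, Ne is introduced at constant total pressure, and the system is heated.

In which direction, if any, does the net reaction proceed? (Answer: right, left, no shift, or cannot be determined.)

cannot be determined

Dilution lowers every aqueous concentration by the same factor. Δn_aq = 1 − 2 = -1, so the system shifts toward the side with more dissolved moles — to the left.
Adding inert gas at constant total pressure expands the volume and lowers every reacting partial pressure. With Δn_gas = 0 − 1 = -1, Q moves away from K toward the side with fewer gas moles, so the system shifts toward the side with more gas moles — to the left.
The forward reaction is endothermic. Raising T favours the endothermic direction — shift to the right.
The individual effects push in opposite directions; without quantitative information the net direction cannot be determined.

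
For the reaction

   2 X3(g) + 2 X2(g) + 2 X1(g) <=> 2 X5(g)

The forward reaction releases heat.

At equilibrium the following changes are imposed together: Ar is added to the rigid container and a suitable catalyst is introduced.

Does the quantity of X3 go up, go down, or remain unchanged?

unchanged

At constant volume, adding an inert gas leaves every reacting species' partial pressure unchanged, so Q is unchanged — no shift from this change.
A catalyst speeds both forward and reverse rates equally; it changes neither Q nor K — no shift from this change.
No net shift occurs, so the amount of X3 is unchanged.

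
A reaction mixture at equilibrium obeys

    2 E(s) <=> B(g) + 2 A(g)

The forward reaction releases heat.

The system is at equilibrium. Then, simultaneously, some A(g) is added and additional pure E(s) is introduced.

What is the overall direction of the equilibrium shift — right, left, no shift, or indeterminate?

left

Adding A (g), a product, drives the reaction to the left.
E is a pure solid; its activity is 1 regardless of amount, so Q is unaffected — no shift from this change.
Only the nonzero effect(s) matter; the net shift is to the left.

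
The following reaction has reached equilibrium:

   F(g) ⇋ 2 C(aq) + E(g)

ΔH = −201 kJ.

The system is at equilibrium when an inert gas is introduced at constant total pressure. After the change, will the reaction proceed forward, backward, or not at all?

no shift

Adding inert gas at constant total pressure expands the volume, scaling every reacting partial pressure by the same factor. Δn_gas = 1 − 1 = 0, so Q is unchanged — no shift.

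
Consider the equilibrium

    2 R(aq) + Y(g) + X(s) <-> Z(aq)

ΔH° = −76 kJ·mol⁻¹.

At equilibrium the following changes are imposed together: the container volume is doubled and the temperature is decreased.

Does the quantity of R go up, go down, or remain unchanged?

Gas moles: reactants 1, products 0 (Δn_gas = -1). Expansion shifts the system toward the side with more moles of gas — to the left.
The forward reaction is exothermic. Lowering T favours the exothermic direction — shift to the right.
The two effects oppose each other, so the net shift — and hence the change in R — cannot be determined from the given information.

cannot be determined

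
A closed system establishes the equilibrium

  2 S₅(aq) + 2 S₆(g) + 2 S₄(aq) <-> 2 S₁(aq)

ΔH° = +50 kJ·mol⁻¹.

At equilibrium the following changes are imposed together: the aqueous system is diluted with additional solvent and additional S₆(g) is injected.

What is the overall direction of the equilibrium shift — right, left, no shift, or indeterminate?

cannot be determined

Dilution lowers every aqueous concentration by the same factor. Δn_aq = 2 − 4 = -2, so the system shifts toward the side with more dissolved moles — to the left.
Adding S₆ (g), a reactant, drives the reaction to the right.
The individual effects push in opposite directions; without quantitative information the net direction cannot be determined.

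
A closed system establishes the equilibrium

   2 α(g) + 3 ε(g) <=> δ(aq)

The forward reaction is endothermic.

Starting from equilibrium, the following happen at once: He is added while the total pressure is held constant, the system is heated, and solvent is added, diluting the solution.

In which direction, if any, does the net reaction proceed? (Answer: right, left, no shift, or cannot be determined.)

cannot be determined

Adding inert gas at constant total pressure expands the volume and lowers every reacting partial pressure. With Δn_gas = 0 − 5 = -5, Q moves away from K toward the side with fewer gas moles, so the system shifts toward the side with more gas moles — to the left.
The forward reaction is endothermic. Raising T favours the endothermic direction — shift to the right.
Dilution lowers every aqueous concentration by the same factor. Δn_aq = 1 − 0 = +1, so the system shifts toward the side with more dissolved moles — to the right.
The individual effects push in opposite directions; without quantitative information the net direction cannot be determined.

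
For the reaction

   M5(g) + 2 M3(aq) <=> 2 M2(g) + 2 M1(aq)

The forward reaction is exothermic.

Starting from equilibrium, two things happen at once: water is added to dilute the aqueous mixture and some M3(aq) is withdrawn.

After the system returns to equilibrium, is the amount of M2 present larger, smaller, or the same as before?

decreases

Dilution scales every aqueous concentration by the same factor. Δn_aq = 2 − 2 = 0, so Q is unchanged — no shift.
Removing M3 (aq), a reactant, drives the reaction to the left.
The net shift is to the left. M2 is a product, so its amount decreases.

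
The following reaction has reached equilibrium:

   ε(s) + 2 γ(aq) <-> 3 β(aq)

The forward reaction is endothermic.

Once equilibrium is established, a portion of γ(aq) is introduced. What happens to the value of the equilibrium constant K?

The equilibrium constant depends only on temperature. This perturbation may move the position of equilibrium, but since T is unchanged, K itself is unchanged.

unchanged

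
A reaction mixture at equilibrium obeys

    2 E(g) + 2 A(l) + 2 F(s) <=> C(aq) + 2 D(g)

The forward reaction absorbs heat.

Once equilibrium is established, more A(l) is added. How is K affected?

The equilibrium constant depends only on temperature. This perturbation changes neither the position of equilibrium nor K.

unchanged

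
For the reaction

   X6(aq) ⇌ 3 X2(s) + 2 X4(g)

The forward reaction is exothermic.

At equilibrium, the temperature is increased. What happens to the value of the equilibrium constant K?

K depends on temperature via the van 't Hoff relation. The forward reaction is exothermic, so raising T decreases K.

decreases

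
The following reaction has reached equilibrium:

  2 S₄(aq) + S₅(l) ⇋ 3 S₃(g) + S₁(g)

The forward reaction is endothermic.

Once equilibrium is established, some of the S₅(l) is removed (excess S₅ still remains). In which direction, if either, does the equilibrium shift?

S₅ is a pure liquid; its activity is 1 regardless of amount, so Q is unaffected — no shift from this change.

no shift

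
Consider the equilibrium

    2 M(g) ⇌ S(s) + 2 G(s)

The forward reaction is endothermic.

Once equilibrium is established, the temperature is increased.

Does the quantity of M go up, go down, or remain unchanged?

The forward reaction is endothermic. Raising T favours the endothermic direction — shift to the right.
The net shift is to the right. M is a reactant, so its amount decreases.

decreases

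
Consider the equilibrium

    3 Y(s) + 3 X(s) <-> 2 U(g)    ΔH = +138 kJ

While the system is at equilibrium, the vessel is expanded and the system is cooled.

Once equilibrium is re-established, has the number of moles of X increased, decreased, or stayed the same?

cannot be determined

Gas moles: reactants 0, products 2 (Δn_gas = +2). Expansion shifts the system toward the side with more moles of gas — to the right.
The forward reaction is endothermic. Lowering T favours the exothermic direction — shift to the left.
The two effects oppose each other, so the net shift — and hence the change in X — cannot be determined from the given information.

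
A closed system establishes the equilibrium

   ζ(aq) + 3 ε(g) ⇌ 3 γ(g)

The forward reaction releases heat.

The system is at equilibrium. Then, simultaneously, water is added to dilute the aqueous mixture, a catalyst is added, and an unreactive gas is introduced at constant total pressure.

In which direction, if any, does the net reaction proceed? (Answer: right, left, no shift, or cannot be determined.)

left

Dilution lowers every aqueous concentration by the same factor. Δn_aq = 0 − 1 = -1, so the system shifts toward the side with more dissolved moles — to the left.
A catalyst speeds both forward and reverse rates equally; it changes neither Q nor K — no shift from this change.
Adding inert gas at constant total pressure expands the volume, scaling every reacting partial pressure by the same factor. Δn_gas = 3 − 3 = 0, so Q is unchanged — no shift.
Only the nonzero effect(s) matter; the net shift is to the left.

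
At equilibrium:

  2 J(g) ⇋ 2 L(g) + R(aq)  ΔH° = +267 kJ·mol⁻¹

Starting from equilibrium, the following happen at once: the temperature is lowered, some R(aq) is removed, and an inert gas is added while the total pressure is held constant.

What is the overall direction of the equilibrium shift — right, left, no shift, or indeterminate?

The forward reaction is endothermic. Lowering T favours the exothermic direction — shift to the left.
Removing R (aq), a product, drives the reaction to the right.
Adding inert gas at constant total pressure expands the volume, scaling every reacting partial pressure by the same factor. Δn_gas = 2 − 2 = 0, so Q is unchanged — no shift.
The individual effects push in opposite directions; without quantitative information the net direction cannot be determined.

cannot be determined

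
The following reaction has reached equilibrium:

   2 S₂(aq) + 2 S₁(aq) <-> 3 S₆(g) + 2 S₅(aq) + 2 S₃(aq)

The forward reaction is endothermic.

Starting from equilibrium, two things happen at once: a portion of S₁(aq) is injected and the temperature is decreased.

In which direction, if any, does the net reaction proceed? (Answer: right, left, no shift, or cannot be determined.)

cannot be determined

Adding S₁ (aq), a reactant, drives the reaction to the right.
The forward reaction is endothermic. Lowering T favours the exothermic direction — shift to the left.
The individual effects push in opposite directions; without quantitative information the net direction cannot be determined.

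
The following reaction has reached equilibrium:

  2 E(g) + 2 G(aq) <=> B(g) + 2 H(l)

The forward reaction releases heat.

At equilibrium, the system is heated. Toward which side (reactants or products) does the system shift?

The forward reaction is exothermic. Raising T favours the endothermic direction — shift to the left.

left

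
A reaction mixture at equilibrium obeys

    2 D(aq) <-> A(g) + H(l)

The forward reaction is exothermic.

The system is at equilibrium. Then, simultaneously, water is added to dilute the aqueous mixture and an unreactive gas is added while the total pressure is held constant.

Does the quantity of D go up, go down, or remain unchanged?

cannot be determined

Dilution lowers every aqueous concentration by the same factor. Δn_aq = 0 − 2 = -2, so the system shifts toward the side with more dissolved moles — to the left.
Adding inert gas at constant total pressure expands the volume and lowers every reacting partial pressure. With Δn_gas = 1 − 0 = +1, Q moves away from K toward the side with fewer gas moles, so the system shifts toward the side with more gas moles — to the right.
The two effects oppose each other, so the net shift — and hence the change in D — cannot be determined from the given information.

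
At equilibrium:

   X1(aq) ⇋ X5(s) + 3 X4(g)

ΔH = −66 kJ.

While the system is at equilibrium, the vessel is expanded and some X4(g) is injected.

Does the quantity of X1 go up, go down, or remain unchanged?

Gas moles: reactants 0, products 3 (Δn_gas = +3). Expansion shifts the system toward the side with more moles of gas — to the right.
Adding X4 (g), a product, drives the reaction to the left.
The two effects oppose each other, so the net shift — and hence the change in X1 — cannot be determined from the given information.

cannot be determined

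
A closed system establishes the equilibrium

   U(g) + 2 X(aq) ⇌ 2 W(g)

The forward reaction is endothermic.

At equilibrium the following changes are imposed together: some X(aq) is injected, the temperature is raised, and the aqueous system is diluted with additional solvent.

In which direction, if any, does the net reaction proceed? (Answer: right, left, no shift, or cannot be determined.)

cannot be determined

Adding X (aq), a reactant, drives the reaction to the right.
The forward reaction is endothermic. Raising T favours the endothermic direction — shift to the right.
Dilution lowers every aqueous concentration by the same factor. Δn_aq = 0 − 2 = -2, so the system shifts toward the side with more dissolved moles — to the left.
The individual effects push in opposite directions; without quantitative information the net direction cannot be determined.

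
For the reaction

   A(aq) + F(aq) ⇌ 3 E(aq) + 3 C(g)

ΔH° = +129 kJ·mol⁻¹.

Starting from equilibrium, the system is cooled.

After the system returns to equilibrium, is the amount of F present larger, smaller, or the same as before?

The forward reaction is endothermic. Lowering T favours the exothermic direction — shift to the left.
The net shift is to the left. F is a reactant, so its amount increases.

increases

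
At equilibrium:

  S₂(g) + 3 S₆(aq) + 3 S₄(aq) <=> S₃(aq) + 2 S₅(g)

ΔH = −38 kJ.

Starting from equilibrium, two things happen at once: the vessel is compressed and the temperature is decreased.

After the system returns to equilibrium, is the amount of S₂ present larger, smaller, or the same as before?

Gas moles: reactants 1, products 2 (Δn_gas = +1). Compression shifts the system toward the side with fewer moles of gas — to the left.
The forward reaction is exothermic. Lowering T favours the exothermic direction — shift to the right.
The two effects oppose each other, so the net shift — and hence the change in S₂ — cannot be determined from the given information.

cannot be determined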